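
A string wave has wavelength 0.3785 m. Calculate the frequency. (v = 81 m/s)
f = v/λ = 214 Hz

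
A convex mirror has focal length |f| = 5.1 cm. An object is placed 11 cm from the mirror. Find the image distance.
f = −5.1 cm (convex); 1/di = 1/f − 1/do → di = -3.484 cm (virtual image, behind mirror)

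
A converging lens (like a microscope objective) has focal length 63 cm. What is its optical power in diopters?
P = 1/f = 1.587 D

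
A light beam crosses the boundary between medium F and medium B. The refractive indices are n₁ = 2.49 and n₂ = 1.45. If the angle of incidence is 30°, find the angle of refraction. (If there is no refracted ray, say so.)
sin θ₂ = (n₁/n₂)·sin θ₁ = 0.8586 → θ₂ = 59.16°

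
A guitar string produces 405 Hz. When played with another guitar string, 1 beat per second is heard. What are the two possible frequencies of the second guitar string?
f₂ = 405 ± 1 Hz → 406 Hz or 404 Hz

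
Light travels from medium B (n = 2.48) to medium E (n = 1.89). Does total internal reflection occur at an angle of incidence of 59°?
θc = arcsin(n₂/n₁) = 49.65°; 59° > θc, so yes — total internal reflection.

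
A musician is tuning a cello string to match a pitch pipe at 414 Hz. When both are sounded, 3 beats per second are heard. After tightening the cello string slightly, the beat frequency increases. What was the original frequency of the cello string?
417 Hz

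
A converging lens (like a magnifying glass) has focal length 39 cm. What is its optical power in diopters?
P = 1/f = 2.564 D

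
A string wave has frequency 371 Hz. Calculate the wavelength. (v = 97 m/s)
λ = v/f = 0.2615 m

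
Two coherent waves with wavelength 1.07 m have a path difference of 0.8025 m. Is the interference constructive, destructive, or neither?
neither (partial) — path difference = 0.75λ, neither a whole number of wavelengths nor an odd multiple of λ/2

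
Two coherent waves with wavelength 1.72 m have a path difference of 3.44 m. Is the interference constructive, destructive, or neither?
constructive — path difference = 2λ, a whole number of wavelengths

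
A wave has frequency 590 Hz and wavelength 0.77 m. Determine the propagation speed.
v = fλ = 454.3 m/s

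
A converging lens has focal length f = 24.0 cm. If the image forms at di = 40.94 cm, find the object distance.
1/do = 1/f − 1/di → do = 58 cm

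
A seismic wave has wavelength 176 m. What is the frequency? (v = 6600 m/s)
f = v/λ = 37.5 Hz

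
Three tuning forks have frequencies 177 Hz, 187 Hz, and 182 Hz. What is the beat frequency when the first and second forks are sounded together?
10 Hz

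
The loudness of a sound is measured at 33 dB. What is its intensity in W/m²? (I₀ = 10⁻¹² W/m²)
I = I₀·10^(β/10) = 2.00 × 10⁻⁹ W/m²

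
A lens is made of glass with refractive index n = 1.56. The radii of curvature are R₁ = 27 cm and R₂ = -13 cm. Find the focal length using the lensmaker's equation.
1/f = (n − 1)(1/R₁ − 1/R₂) → f = 15.67 cm (converging lens)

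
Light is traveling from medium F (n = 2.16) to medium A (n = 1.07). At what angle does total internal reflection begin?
θc = arcsin(n₂/n₁) = 29.69°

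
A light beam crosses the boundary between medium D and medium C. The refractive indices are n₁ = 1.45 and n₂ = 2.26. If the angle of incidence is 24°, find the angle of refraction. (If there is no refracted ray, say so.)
sin θ₂ = (n₁/n₂)·sin θ₁ = 0.261 → θ₂ = 15.13°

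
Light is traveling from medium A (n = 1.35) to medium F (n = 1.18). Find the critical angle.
θc = arcsin(n₂/n₁) = 60.94°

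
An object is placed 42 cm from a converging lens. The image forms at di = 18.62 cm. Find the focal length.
1/f = 1/do + 1/di → f = 12.9 cm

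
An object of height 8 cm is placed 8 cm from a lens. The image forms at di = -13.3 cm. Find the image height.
hi = (-di/do) × ho = 13.3 cm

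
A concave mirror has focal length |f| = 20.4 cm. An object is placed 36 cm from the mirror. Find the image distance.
f = +20.4 cm (concave); 1/di = 1/f − 1/do → di = 47.08 cm (real image, in front of mirror)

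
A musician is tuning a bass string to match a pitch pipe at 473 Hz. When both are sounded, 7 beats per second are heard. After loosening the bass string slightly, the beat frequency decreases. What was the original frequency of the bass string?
480 Hz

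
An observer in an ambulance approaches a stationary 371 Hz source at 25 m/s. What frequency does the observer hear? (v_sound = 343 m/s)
f_obs = f·(v + v_o)/v = 398 Hz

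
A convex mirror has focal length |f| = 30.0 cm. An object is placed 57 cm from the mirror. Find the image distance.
f = −30.0 cm (convex); 1/di = 1/f − 1/do → di = -19.66 cm (virtual image, behind mirror)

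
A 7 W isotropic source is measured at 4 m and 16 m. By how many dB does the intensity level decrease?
Δβ = 20·log₁₀(r₂/r₁) = 12.04 dB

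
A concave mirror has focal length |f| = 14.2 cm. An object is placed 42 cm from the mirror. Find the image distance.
f = +14.2 cm (concave); 1/di = 1/f − 1/do → di = 21.45 cm (real image, in front of mirror)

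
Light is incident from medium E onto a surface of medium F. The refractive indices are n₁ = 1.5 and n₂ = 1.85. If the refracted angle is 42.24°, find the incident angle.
sin θ₁ = (n₂/n₁)·sin θ₂ → θ₁ = 56.01°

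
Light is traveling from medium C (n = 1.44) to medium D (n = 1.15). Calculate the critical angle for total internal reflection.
θc = arcsin(n₂/n₁) = 53°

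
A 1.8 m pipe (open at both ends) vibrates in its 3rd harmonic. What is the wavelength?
λₙ = 2L/n = 1.2 m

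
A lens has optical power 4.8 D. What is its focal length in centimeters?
f = 1/P = 20.83 cm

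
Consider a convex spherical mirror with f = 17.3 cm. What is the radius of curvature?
R = 2|f| = 34.6 cm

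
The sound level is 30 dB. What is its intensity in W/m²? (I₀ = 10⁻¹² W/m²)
I = I₀·10^(β/10) = 1.00 × 10⁻⁹ W/m²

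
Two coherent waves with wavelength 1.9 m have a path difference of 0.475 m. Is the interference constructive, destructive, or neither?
neither (partial) — path difference = 0.25λ, neither a whole number of wavelengths nor an odd multiple of λ/2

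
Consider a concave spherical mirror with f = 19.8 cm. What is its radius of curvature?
R = 2|f| = 39.6 cm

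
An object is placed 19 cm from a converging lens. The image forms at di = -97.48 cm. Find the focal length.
1/f = 1/do + 1/di → f = 23.6 cm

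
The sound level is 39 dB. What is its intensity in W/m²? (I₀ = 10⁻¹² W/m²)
I = I₀·10^(β/10) = 7.94 × 10⁻⁹ W/m²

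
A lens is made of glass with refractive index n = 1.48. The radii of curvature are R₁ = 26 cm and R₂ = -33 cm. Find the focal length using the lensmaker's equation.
1/f = (n − 1)(1/R₁ − 1/R₂) → f = 30.3 cm (converging lens)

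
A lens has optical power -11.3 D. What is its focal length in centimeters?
f = 1/P = -8.85 cm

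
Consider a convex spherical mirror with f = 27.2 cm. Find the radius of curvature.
R = 2|f| = 54.4 cm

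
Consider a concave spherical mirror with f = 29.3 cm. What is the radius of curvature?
R = 2|f| = 58.6 cm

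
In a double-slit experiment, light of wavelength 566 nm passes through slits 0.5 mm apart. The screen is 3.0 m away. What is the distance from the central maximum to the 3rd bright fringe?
y = mλL/d = 10.19 mm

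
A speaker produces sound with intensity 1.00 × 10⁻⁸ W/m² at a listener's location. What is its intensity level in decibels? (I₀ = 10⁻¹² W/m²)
β = 10·log₁₀(I/I₀) = 40 dB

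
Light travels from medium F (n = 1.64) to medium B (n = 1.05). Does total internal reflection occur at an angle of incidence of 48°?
θc = arcsin(n₂/n₁) = 39.81°; 48° > θc, so yes — total internal reflection.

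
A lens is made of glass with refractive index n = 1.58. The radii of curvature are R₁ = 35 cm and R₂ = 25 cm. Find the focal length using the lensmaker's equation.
1/f = (n − 1)(1/R₁ − 1/R₂) → f = -150.9 cm (diverging lens)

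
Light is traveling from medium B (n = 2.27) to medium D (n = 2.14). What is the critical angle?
θc = arcsin(n₂/n₁) = 70.52°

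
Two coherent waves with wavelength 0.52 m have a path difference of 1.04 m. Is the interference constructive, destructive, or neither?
constructive — path difference = 2λ, a whole number of wavelengths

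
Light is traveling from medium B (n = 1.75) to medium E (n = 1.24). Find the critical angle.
θc = arcsin(n₂/n₁) = 45.12°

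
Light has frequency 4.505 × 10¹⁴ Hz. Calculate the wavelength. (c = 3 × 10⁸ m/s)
λ = c/f = 665.9 nm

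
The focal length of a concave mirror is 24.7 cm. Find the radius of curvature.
R = 2|f| = 49.4 cm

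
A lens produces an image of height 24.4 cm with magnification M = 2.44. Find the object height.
ho = |hi|/|M| = 10 cm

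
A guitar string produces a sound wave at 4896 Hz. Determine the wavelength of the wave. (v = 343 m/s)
λ = v/f = 0.07006 m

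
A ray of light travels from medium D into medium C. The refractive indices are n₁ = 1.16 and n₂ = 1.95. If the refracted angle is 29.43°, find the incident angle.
sin θ₁ = (n₂/n₁)·sin θ₂ → θ₁ = 55.69°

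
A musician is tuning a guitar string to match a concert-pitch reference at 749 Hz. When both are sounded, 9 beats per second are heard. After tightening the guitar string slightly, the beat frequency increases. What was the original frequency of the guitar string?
758 Hz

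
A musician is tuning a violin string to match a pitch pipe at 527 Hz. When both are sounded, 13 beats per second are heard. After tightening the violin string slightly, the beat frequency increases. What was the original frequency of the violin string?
540 Hz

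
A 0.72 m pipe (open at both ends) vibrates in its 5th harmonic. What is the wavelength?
λₙ = 2L/n = 0.288 m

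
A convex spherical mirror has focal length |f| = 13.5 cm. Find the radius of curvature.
R = 2|f| = 27 cm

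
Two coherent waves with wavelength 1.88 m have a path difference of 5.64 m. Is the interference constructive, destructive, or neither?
constructive — path difference = 3λ, a whole number of wavelengths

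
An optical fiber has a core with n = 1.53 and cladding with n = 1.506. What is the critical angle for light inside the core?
θc = arcsin(n_cladding/n_core) = 79.84°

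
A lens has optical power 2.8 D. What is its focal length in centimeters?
f = 1/P = 35.71 cm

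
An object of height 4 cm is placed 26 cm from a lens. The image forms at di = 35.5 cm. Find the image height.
hi = (-di/do) × ho = -5.462 cm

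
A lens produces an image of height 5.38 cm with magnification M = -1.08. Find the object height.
ho = |hi|/|M| = 4.981 cm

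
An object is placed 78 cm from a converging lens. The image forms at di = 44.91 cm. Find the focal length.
1/f = 1/do + 1/di → f = 28.5 cm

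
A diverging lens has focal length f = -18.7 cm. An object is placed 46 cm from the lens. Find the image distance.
1/di = 1/f − 1/do → di = -13.3 cm (virtual image)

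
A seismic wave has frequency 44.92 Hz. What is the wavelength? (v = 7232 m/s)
λ = v/f = 161 m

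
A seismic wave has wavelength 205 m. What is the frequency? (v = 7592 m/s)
f = v/λ = 37.03 Hz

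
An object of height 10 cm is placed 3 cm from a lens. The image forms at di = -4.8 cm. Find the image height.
hi = (-di/do) × ho = 16 cm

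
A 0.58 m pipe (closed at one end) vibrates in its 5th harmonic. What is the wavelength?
λₙ = 4L/n = 0.464 m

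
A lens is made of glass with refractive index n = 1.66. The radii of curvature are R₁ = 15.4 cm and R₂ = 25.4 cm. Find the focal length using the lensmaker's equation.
1/f = (n − 1)(1/R₁ − 1/R₂) → f = 59.27 cm (converging lens)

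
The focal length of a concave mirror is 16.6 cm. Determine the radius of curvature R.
R = 2|f| = 33.2 cm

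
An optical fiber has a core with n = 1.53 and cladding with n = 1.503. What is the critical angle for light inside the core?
θc = arcsin(n_cladding/n_core) = 79.22°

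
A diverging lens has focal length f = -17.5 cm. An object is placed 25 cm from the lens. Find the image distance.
1/di = 1/f − 1/do → di = -10.29 cm (virtual image)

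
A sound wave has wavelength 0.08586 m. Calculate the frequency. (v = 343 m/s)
f = v/λ = 3995 Hz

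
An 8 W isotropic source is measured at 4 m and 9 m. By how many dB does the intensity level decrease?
Δβ = 20·log₁₀(r₂/r₁) = 7.044 dB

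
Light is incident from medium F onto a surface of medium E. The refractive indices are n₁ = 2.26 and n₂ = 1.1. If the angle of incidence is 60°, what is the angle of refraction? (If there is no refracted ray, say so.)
sin θ₂ = (n₁/n₂)·sin θ₁ = 1.779 > 1, so there is no refracted ray — the light undergoes total internal reflection.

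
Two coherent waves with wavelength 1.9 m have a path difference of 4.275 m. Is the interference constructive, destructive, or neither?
neither (partial) — path difference = 2.25λ, neither a whole number of wavelengths nor an odd multiple of λ/2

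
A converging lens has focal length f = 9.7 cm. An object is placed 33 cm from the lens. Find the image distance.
1/di = 1/f − 1/do → di = 13.74 cm (real image)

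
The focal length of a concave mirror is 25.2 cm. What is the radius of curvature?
R = 2|f| = 50.4 cm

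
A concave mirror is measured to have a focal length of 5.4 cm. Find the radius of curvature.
R = 2|f| = 10.8 cm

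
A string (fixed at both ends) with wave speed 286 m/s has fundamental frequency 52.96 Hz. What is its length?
L = v/(2f₁) = 2.7 m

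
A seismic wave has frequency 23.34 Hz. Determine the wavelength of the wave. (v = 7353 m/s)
λ = v/f = 315 m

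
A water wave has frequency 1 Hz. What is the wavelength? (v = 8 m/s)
λ = v/f = 8 m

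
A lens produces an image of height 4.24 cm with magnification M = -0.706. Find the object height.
ho = |hi|/|M| = 6.006 cm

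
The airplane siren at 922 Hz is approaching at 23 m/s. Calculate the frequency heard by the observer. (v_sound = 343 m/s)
f_obs = f·v/(v − v_s) = 988.3 Hz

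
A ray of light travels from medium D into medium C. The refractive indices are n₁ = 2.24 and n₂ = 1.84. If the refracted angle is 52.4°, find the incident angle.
sin θ₁ = (n₂/n₁)·sin θ₂ → θ₁ = 40.6°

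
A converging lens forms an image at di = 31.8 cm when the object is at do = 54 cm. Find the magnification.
M = −di/do = -0.5889 (inverted image)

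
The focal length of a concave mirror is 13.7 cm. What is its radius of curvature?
R = 2|f| = 27.4 cm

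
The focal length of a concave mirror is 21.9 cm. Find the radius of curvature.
R = 2|f| = 43.8 cm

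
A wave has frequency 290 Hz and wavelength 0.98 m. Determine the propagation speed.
v = fλ = 284.2 m/s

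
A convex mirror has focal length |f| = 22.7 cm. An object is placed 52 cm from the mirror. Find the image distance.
f = −22.7 cm (convex); 1/di = 1/f − 1/do → di = -15.8 cm (virtual image, behind mirror)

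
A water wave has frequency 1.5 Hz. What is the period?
T = 1/f = 0.6667 s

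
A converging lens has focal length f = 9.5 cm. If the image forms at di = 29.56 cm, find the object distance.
1/do = 1/f − 1/di → do = 14 cm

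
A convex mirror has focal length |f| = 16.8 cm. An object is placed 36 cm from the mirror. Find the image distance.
f = −16.8 cm (convex); 1/di = 1/f − 1/do → di = -11.45 cm (virtual image, behind mirror)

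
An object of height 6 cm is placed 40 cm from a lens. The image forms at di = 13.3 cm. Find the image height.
hi = (-di/do) × ho = -1.995 cm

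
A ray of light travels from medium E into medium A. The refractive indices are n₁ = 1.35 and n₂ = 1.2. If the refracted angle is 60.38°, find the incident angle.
sin θ₁ = (n₂/n₁)·sin θ₂ → θ₁ = 50.6°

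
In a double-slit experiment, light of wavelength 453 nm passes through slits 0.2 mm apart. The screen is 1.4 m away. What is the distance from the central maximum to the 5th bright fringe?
y = mλL/d = 15.86 mm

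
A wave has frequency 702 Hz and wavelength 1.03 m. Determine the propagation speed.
v = fλ = 723.1 m/s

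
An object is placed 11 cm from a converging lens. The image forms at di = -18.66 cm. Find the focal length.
1/f = 1/do + 1/di → f = 26.8 cm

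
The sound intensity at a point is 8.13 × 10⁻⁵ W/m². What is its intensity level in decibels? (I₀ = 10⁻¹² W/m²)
β = 10·log₁₀(I/I₀) = 79.1 dB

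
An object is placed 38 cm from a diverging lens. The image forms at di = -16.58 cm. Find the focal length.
1/f = 1/do + 1/di → f = -29.41 cm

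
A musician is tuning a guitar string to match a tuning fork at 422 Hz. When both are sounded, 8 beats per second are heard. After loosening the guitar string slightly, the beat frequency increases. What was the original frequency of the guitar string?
414 Hz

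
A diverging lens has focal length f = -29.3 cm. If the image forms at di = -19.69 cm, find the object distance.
1/do = 1/f − 1/di → do = 60.03 cm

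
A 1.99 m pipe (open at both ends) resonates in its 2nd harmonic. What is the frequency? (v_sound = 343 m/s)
fₙ = nv/(2L) = 172.4 Hz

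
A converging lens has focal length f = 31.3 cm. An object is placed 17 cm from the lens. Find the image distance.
1/di = 1/f − 1/do → di = -37.21 cm (virtual image)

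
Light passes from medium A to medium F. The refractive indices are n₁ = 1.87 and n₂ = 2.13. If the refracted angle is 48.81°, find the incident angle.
sin θ₁ = (n₂/n₁)·sin θ₂ → θ₁ = 59°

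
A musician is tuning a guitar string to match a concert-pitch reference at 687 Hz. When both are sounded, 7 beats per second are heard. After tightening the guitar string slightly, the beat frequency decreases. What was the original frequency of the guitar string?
680 Hz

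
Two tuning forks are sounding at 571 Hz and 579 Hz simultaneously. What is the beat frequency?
8 Hz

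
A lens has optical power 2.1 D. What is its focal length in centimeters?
f = 1/P = 47.62 cm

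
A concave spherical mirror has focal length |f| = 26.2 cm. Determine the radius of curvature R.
R = 2|f| = 52.4 cm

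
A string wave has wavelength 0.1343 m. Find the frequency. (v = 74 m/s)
f = v/λ = 551 Hz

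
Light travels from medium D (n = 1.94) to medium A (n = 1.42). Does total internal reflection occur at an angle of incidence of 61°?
θc = arcsin(n₂/n₁) = 47.05°; 61° > θc, so yes — total internal reflection.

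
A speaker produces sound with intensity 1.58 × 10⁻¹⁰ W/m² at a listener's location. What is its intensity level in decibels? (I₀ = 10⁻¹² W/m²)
β = 10·log₁₀(I/I₀) = 21.99 dB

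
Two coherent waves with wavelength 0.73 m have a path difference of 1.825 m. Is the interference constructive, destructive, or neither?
destructive — path difference = 2.5λ, an odd multiple of λ/2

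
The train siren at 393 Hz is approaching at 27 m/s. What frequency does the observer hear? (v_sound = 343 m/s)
f_obs = f·v/(v − v_s) = 426.6 Hz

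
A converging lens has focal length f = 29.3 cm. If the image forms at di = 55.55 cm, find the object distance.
1/do = 1/f − 1/di → do = 62 cm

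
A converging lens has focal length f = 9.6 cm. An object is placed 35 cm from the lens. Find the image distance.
1/di = 1/f − 1/do → di = 13.23 cm (real image)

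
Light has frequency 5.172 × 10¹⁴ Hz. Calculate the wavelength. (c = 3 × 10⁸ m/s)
λ = c/f = 580 nm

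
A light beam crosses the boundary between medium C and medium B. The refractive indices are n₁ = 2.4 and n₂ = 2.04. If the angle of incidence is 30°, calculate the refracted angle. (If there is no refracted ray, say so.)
sin θ₂ = (n₁/n₂)·sin θ₁ = 0.5882 → θ₂ = 36.03°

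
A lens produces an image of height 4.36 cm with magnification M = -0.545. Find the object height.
ho = |hi|/|M| = 8 cm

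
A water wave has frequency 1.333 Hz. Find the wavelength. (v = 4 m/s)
λ = v/f = 3.001 m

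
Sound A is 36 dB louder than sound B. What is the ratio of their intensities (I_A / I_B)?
I_A/I_B = 10^(Δβ/10) = 3981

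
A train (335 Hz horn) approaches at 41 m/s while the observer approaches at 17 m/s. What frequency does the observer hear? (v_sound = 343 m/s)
f_obs = f·(v + v_o)/(v − v_s) = 399.3 Hz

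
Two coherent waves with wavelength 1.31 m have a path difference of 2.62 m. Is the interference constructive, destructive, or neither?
constructive — path difference = 2λ, a whole number of wavelengths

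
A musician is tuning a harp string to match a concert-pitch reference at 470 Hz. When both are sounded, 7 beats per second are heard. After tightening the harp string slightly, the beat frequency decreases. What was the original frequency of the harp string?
463 Hz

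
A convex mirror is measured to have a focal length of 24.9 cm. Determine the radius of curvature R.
R = 2|f| = 49.8 cm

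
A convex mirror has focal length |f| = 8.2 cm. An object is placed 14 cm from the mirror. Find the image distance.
f = −8.2 cm (convex); 1/di = 1/f − 1/do → di = -5.171 cm (virtual image, behind mirror)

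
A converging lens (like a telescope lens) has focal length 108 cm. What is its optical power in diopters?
P = 1/f = 0.9259 D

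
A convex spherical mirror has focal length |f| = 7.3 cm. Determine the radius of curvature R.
R = 2|f| = 14.6 cm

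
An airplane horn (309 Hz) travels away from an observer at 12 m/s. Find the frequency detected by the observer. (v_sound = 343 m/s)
f_obs = f·v/(v + v_s) = 298.6 Hz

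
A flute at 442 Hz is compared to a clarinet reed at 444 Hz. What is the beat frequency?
2 Hz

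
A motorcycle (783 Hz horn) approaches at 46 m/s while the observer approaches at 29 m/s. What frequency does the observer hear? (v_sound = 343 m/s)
f_obs = f·(v + v_o)/(v − v_s) = 980.7 Hz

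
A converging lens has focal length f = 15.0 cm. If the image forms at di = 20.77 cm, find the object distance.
1/do = 1/f − 1/di → do = 53.99 cm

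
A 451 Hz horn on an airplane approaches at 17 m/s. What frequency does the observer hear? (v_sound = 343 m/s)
f_obs = f·v/(v − v_s) = 474.5 Hz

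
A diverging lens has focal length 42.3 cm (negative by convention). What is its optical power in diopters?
P = 1/f = -2.364 D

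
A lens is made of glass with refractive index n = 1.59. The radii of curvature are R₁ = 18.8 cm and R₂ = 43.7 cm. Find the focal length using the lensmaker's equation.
1/f = (n − 1)(1/R₁ − 1/R₂) → f = 55.92 cm (converging lens)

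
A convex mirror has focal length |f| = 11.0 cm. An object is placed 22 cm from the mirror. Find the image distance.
f = −11.0 cm (convex); 1/di = 1/f − 1/do → di = -7.333 cm (virtual image, behind mirror)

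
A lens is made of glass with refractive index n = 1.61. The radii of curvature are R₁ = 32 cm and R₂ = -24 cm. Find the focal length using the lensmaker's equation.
1/f = (n − 1)(1/R₁ − 1/R₂) → f = 22.48 cm (converging lens)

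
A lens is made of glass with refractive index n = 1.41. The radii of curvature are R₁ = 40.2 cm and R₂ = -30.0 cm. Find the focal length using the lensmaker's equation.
1/f = (n − 1)(1/R₁ − 1/R₂) → f = 41.9 cm (converging lens)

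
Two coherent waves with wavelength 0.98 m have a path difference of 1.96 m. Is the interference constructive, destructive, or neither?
constructive — path difference = 2λ, a whole number of wavelengths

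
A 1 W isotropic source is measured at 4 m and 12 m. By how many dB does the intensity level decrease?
Δβ = 20·log₁₀(r₂/r₁) = 9.542 dB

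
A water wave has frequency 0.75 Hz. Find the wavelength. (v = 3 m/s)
λ = v/f = 4 m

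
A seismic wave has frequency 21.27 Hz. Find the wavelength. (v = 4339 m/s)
λ = v/f = 204 m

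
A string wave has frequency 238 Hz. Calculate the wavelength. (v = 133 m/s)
λ = v/f = 0.5588 m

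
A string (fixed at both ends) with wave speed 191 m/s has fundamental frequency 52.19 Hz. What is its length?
L = v/(2f₁) = 1.83 m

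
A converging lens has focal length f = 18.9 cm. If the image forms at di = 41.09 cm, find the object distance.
1/do = 1/f − 1/di → do = 35 cm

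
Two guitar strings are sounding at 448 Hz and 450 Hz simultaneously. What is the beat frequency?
2 Hz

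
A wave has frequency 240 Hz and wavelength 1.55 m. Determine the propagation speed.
v = fλ = 372 m/s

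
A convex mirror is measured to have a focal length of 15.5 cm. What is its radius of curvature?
R = 2|f| = 31 cm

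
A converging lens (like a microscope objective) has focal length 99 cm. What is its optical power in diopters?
P = 1/f = 1.01 D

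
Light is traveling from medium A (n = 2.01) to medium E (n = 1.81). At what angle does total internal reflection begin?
θc = arcsin(n₂/n₁) = 64.22°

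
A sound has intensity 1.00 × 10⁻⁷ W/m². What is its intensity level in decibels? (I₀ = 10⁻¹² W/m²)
β = 10·log₁₀(I/I₀) = 50 dB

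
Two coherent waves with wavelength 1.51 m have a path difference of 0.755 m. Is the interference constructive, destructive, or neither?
destructive — path difference = 0.5λ, an odd multiple of λ/2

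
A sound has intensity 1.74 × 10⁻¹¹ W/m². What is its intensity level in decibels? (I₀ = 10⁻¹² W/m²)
β = 10·log₁₀(I/I₀) = 12.41 dB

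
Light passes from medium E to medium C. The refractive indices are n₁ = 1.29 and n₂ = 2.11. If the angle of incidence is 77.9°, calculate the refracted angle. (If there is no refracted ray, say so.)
sin θ₂ = (n₁/n₂)·sin θ₁ = 0.5978 → θ₂ = 36.71°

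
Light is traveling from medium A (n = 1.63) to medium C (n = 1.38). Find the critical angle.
θc = arcsin(n₂/n₁) = 57.85°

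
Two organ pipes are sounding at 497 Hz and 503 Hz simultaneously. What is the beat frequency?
6 Hz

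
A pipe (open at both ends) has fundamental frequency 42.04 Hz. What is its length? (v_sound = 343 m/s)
L = v/(2f₁) = 4.079 m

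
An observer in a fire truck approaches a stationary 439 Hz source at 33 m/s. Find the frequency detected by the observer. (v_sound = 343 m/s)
f_obs = f·(v + v_o)/v = 481.2 Hz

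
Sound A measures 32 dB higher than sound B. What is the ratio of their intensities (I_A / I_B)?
I_A/I_B = 10^(Δβ/10) = 1585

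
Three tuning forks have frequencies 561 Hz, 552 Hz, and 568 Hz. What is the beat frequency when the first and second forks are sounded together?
9 Hz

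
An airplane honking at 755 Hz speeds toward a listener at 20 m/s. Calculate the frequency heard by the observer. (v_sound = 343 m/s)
f_obs = f·v/(v − v_s) = 801.7 Hz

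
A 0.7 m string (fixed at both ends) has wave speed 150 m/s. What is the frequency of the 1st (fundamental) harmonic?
fₙ = nv/(2L) = 107.1 Hz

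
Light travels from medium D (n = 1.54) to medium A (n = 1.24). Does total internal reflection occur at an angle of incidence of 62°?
θc = arcsin(n₂/n₁) = 53.63°; 62° > θc, so yes — total internal reflection.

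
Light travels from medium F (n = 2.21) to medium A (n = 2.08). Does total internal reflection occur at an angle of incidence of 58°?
θc = arcsin(n₂/n₁) = 70.25°; 58° < θc, so no — the ray refracts.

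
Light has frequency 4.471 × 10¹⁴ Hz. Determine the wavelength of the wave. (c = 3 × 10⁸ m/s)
λ = c/f = 671 nm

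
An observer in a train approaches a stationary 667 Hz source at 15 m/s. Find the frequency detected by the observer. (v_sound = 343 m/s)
f_obs = f·(v + v_o)/v = 696.2 Hz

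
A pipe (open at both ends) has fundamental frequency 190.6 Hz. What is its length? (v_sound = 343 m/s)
L = v/(2f₁) = 0.8998 m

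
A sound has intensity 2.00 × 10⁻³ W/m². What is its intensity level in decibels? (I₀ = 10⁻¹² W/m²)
β = 10·log₁₀(I/I₀) = 93.01 dB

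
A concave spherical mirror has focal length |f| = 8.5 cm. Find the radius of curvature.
R = 2|f| = 17 cm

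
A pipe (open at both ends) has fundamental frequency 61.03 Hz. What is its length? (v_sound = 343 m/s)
L = v/(2f₁) = 2.81 m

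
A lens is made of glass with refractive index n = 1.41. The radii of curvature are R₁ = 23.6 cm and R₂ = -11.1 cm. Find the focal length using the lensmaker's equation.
1/f = (n − 1)(1/R₁ − 1/R₂) → f = 18.41 cm (converging lens)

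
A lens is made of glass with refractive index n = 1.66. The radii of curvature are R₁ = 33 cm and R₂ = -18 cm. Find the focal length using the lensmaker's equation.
1/f = (n − 1)(1/R₁ − 1/R₂) → f = 17.65 cm (converging lens)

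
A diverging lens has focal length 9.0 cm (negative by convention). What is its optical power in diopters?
P = 1/f = -11.11 D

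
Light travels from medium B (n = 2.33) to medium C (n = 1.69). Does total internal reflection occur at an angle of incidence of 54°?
θc = arcsin(n₂/n₁) = 46.5°; 54° > θc, so yes — total internal reflection.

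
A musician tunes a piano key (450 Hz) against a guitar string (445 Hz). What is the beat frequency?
5 Hz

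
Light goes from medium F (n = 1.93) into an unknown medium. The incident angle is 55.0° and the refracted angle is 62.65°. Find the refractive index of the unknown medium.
n₂ = n₁·sin θ₁ / sin θ₂ = 1.78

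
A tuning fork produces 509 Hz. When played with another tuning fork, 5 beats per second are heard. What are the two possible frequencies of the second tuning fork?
f₂ = 509 ± 5 Hz → 514 Hz or 504 Hz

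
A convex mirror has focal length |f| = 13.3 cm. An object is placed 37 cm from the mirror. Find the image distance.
f = −13.3 cm (convex); 1/di = 1/f − 1/do → di = -9.783 cm (virtual image, behind mirror)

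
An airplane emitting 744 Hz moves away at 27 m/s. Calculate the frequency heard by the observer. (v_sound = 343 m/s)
f_obs = f·v/(v + v_s) = 689.7 Hz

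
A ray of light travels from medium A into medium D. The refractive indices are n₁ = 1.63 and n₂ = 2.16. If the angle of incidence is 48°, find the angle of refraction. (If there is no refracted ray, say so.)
sin θ₂ = (n₁/n₂)·sin θ₁ = 0.5608 → θ₂ = 34.11°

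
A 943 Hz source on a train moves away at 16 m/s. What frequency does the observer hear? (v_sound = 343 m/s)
f_obs = f·v/(v + v_s) = 901 Hz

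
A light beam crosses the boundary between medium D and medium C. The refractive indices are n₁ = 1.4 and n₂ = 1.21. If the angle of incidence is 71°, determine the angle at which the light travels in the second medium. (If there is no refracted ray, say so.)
sin θ₂ = (n₁/n₂)·sin θ₁ = 1.094 > 1, so there is no refracted ray — the light undergoes total internal reflection.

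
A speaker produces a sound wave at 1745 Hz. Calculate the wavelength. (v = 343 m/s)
λ = v/f = 0.1966 m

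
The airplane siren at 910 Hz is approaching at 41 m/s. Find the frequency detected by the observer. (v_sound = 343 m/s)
f_obs = f·v/(v − v_s) = 1034 Hz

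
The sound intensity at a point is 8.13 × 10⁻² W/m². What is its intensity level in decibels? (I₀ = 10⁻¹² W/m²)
β = 10·log₁₀(I/I₀) = 109.1 dB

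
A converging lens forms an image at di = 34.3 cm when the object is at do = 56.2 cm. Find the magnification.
M = −di/do = -0.6103 (inverted image)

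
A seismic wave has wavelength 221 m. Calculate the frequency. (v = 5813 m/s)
f = v/λ = 26.3 Hz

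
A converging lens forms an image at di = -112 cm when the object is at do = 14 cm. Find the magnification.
M = −di/do = 8 (upright image)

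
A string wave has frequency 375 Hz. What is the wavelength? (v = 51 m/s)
λ = v/f = 0.136 m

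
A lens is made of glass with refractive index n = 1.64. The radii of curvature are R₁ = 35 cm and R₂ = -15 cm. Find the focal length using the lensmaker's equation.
1/f = (n − 1)(1/R₁ − 1/R₂) → f = 16.41 cm (converging lens)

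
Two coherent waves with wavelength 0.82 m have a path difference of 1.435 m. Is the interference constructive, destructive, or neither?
neither (partial) — path difference = 1.75λ, neither a whole number of wavelengths nor an odd multiple of λ/2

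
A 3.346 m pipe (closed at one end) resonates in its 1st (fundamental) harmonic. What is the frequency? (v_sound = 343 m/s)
fₙ = nv/(4L) = 25.63 Hz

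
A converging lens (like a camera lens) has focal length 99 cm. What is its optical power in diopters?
P = 1/f = 1.01 D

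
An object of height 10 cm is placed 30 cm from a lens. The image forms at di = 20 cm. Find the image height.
hi = (-di/do) × ho = -6.667 cm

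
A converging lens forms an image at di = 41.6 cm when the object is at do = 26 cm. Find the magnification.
M = −di/do = -1.6 (inverted image)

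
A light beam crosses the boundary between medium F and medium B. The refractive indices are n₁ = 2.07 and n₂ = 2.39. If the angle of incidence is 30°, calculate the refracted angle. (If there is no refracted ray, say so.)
sin θ₂ = (n₁/n₂)·sin θ₁ = 0.4331 → θ₂ = 25.66°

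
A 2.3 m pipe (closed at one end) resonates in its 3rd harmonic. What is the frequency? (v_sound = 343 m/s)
fₙ = nv/(4L) = 111.8 Hz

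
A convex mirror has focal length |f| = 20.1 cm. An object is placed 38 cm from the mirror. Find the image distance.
f = −20.1 cm (convex); 1/di = 1/f − 1/do → di = -13.15 cm (virtual image, behind mirror)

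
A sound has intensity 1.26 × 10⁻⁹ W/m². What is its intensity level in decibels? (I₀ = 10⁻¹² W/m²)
β = 10·log₁₀(I/I₀) = 31 dB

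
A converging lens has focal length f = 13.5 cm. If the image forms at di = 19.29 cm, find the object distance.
1/do = 1/f − 1/di → do = 44.98 cm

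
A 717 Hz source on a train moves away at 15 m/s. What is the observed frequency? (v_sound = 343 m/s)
f_obs = f·v/(v + v_s) = 687 Hz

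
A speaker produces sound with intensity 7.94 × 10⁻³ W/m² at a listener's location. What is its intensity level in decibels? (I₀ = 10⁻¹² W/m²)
β = 10·log₁₀(I/I₀) = 99 dB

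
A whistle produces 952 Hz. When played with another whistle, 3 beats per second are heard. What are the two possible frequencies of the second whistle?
f₂ = 952 ± 3 Hz → 955 Hz or 949 Hz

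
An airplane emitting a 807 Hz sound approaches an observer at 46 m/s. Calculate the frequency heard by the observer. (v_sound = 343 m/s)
f_obs = f·v/(v − v_s) = 932 Hz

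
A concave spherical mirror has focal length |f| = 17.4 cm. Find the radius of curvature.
R = 2|f| = 34.8 cm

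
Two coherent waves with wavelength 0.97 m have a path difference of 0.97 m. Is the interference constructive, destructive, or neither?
constructive — path difference = 1λ, a whole number of wavelengths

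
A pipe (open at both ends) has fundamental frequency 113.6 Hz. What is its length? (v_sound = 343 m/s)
L = v/(2f₁) = 1.51 m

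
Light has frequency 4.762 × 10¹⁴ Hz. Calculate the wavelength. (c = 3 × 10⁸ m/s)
λ = c/f = 630 nm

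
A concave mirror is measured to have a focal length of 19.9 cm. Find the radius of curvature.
R = 2|f| = 39.8 cm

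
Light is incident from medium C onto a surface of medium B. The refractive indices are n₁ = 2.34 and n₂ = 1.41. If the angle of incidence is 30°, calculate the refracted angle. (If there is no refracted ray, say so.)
sin θ₂ = (n₁/n₂)·sin θ₁ = 0.8298 → θ₂ = 56.08°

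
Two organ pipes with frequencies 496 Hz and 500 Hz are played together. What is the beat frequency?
4 Hz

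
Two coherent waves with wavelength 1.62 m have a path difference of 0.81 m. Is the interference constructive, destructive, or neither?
destructive — path difference = 0.5λ, an odd multiple of λ/2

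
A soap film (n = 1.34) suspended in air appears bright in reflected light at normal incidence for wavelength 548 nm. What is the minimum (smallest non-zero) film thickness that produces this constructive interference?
2nt = (m − ½)λ with m = 1 → t = (m − ½)λ/(2n) = 102.2 nm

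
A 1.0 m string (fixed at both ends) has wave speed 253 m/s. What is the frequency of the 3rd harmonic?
fₙ = nv/(2L) = 379.5 Hz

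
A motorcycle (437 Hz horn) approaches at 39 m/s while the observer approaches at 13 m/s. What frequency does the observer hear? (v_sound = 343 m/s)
f_obs = f·(v + v_o)/(v − v_s) = 511.8 Hz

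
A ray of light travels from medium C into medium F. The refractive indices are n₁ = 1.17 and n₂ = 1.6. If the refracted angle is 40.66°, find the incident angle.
sin θ₁ = (n₂/n₁)·sin θ₂ → θ₁ = 63°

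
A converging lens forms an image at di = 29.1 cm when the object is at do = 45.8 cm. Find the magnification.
M = −di/do = -0.6354 (inverted image)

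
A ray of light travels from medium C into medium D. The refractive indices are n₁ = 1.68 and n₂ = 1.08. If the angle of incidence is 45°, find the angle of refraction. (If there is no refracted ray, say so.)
sin θ₂ = (n₁/n₂)·sin θ₁ = 1.1 > 1, so there is no refracted ray — the light undergoes total internal reflection.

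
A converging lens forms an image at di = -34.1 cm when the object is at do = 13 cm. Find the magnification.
M = −di/do = 2.623 (upright image)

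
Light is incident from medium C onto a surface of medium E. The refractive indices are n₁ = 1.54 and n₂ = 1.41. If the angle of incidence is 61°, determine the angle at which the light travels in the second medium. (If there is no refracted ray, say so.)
sin θ₂ = (n₁/n₂)·sin θ₁ = 0.9553 → θ₂ = 72.8°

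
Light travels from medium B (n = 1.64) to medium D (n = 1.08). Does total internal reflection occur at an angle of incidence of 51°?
θc = arcsin(n₂/n₁) = 41.19°; 51° > θc, so yes — total internal reflection.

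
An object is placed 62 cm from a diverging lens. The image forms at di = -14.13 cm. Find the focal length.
1/f = 1/do + 1/di → f = -18.3 cm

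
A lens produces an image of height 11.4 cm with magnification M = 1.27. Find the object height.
ho = |hi|/|M| = 8.976 cm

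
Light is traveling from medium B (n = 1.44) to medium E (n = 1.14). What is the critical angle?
θc = arcsin(n₂/n₁) = 52.34°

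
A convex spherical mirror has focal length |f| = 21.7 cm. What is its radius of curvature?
R = 2|f| = 43.4 cm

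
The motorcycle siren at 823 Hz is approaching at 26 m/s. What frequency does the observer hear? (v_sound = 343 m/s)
f_obs = f·v/(v − v_s) = 890.5 Hz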